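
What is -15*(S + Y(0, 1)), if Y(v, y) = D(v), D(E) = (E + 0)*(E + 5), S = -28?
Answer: 420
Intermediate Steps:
D(E) = E*(5 + E)
Y(v, y) = v*(5 + v)
-15*(S + Y(0, 1)) = -15*(-28 + 0*(5 + 0)) = -15*(-28 + 0*5) = -15*(-28 + 0) = -15*(-28) = 420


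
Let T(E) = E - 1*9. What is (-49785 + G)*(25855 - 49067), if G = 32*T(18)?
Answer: 1148924364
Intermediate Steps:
T(E) = -9 + E (T(E) = E - 9 = -9 + E)
G = 288 (G = 32*(-9 + 18) = 32*9 = 288)
(-49785 + G)*(25855 - 49067) = (-49785 + 288)*(25855 - 49067) = -49497*(-23212) = 1148924364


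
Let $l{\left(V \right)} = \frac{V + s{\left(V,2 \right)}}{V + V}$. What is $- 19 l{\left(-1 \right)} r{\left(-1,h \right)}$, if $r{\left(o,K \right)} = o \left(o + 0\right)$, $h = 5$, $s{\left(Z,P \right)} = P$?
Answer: $\frac{19}{2} \approx 9.5$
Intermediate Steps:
$r{\left(o,K \right)} = o^{2}$ ($r{\left(o,K \right)} = o o = o^{2}$)
$l{\left(V \right)} = \frac{2 + V}{2 V}$ ($l{\left(V \right)} = \frac{V + 2}{V + V} = \frac{2 + V}{2 V}$)
$- 19 l{\left(-1 \right)} r{\left(-1,h \right)} = - 19 \frac{2 - 1}{2 \left(-1\right)} \left(-1\right)^{2} = - 19 \cdot \frac{1}{2} \left(-1\right) 1 \cdot 1 = \left(-19\right) \left(- \frac{1}{2}\right) 1 = \frac{19}{2} \cdot 1 = \frac{19}{2}$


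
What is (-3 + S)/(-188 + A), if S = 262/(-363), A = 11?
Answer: 1351/64251 ≈ 0.021027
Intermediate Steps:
S = -262/363 (S = 262*(-1/363) = -262/363 ≈ -0.72176)
(-3 + S)/(-188 + A) = (-3 - 262/363)/(-188 + 11) = -1351/363/(-177) = -1351/363*(-1/177) = 1351/64251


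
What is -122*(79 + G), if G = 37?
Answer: -14152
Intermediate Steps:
-122*(79 + G) = -122*(79 + 37) = -122*116 = -14152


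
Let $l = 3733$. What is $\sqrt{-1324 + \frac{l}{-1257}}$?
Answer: $\frac{i \sqrt{2096677257}}{1257} \approx 36.428 i$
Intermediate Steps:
$\sqrt{-1324 + \frac{l}{-1257}} = \sqrt{-1324 + \frac{3733}{-1257}} = \sqrt{-1324 + 3733 \left(- \frac{1}{1257}\right)} = \sqrt{-1324 - \frac{3733}{1257}} = \sqrt{- \frac{1668001}{1257}} = \frac{i \sqrt{2096677257}}{1257}$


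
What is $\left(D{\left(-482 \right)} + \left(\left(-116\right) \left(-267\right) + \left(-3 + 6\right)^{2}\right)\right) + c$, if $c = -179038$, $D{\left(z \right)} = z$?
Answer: $-148539$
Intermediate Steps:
$\left(D{\left(-482 \right)} + \left(\left(-116\right) \left(-267\right) + \left(-3 + 6\right)^{2}\right)\right) + c = \left(-482 + \left(\left(-116\right) \left(-267\right) + \left(-3 + 6\right)^{2}\right)\right) - 179038 = \left(-482 + \left(30972 + 3^{2}\right)\right) - 179038 = \left(-482 + \left(30972 + 9\right)\right) - 179038 = \left(-482 + 30981\right) - 179038 = 30499 - 179038 = -148539$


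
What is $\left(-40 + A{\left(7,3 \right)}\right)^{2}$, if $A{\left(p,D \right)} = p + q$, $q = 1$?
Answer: $1024$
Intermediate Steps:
$A{\left(p,D \right)} = 1 + p$ ($A{\left(p,D \right)} = p + 1 = 1 + p$)
$\left(-40 + A{\left(7,3 \right)}\right)^{2} = \left(-40 + \left(1 + 7\right)\right)^{2} = \left(-40 + 8\right)^{2} = \left(-32\right)^{2} = 1024$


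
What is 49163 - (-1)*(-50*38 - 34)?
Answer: 47229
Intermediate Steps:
49163 - (-1)*(-50*38 - 34) = 49163 - (-1)*(-1900 - 34) = 49163 - (-1)*(-1934) = 49163 - 1*1934 = 49163 - 1934 = 47229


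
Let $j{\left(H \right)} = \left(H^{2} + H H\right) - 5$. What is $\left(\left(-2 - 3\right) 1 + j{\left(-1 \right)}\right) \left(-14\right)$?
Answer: $112$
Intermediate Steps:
$j{\left(H \right)} = -5 + 2 H^{2}$ ($j{\left(H \right)} = \left(H^{2} + H^{2}\right) - 5 = 2 H^{2} - 5 = -5 + 2 H^{2}$)
$\left(\left(-2 - 3\right) 1 + j{\left(-1 \right)}\right) \left(-14\right) = \left(\left(-2 - 3\right) 1 - \left(5 - 2 \left(-1\right)^{2}\right)\right) \left(-14\right) = \left(\left(-5\right) 1 + \left(-5 + 2 \cdot 1\right)\right) \left(-14\right) = \left(-5 + \left(-5 + 2\right)\right) \left(-14\right) = \left(-5 - 3\right) \left(-14\right) = \left(-8\right) \left(-14\right) = 112$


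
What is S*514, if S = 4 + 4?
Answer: 4112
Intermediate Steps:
S = 8
S*514 = 8*514 = 4112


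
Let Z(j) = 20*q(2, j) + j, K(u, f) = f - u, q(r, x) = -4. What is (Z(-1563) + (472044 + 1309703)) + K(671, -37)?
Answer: 1779396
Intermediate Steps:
Z(j) = -80 + j (Z(j) = 20*(-4) + j = -80 + j)
(Z(-1563) + (472044 + 1309703)) + K(671, -37) = ((-80 - 1563) + (472044 + 1309703)) + (-37 - 1*671) = (-1643 + 1781747) + (-37 - 671) = 1780104 - 708 = 1779396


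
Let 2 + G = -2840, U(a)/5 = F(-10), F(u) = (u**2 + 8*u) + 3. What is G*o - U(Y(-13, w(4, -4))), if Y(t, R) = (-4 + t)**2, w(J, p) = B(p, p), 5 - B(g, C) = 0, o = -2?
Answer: 5569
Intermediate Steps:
B(g, C) = 5 (B(g, C) = 5 - 1*0 = 5 + 0 = 5)
F(u) = 3 + u**2 + 8*u
w(J, p) = 5
U(a) = 115 (U(a) = 5*(3 + (-10)**2 + 8*(-10)) = 5*(3 + 100 - 80) = 5*23 = 115)
G = -2842 (G = -2 - 2840 = -2842)
G*o - U(Y(-13, w(4, -4))) = -2842*(-2) - 1*115 = 5684 - 115 = 5569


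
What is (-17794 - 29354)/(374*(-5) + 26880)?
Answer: -23574/12505 ≈ -1.8852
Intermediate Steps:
(-17794 - 29354)/(374*(-5) + 26880) = -47148/(-1870 + 26880) = -47148/25010 = -47148*1/25010 = -23574/12505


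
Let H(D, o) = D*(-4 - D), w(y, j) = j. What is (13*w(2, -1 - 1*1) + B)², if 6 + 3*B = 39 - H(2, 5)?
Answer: 121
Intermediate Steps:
B = 15 (B = -2 + (39 - (-1)*2*(4 + 2))/3 = -2 + (39 - (-1)*2*6)/3 = -2 + (39 - 1*(-12))/3 = -2 + (39 + 12)/3 = -2 + (⅓)*51 = -2 + 17 = 15)
(13*w(2, -1 - 1*1) + B)² = (13*(-1 - 1*1) + 15)² = (13*(-1 - 1) + 15)² = (13*(-2) + 15)² = (-26 + 15)² = (-11)² = 121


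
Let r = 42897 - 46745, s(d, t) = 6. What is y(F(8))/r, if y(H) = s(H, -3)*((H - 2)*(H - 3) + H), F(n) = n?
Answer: -57/962 ≈ -0.059252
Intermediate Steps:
r = -3848
y(H) = 6*H + 6*(-3 + H)*(-2 + H) (y(H) = 6*((H - 2)*(H - 3) + H) = 6*((-2 + H)*(-3 + H) + H) = 6*((-3 + H)*(-2 + H) + H) = 6*(H + (-3 + H)*(-2 + H)) = 6*H + 6*(-3 + H)*(-2 + H))
y(F(8))/r = (36 - 24*8 + 6*8**2)/(-3848) = (36 - 192 + 6*64)*(-1/3848) = (36 - 192 + 384)*(-1/3848) = 228*(-1/3848) = -57/962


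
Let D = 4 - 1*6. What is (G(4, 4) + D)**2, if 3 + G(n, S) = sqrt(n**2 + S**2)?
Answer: 57 - 40*sqrt(2) ≈ 0.43146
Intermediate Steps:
G(n, S) = -3 + sqrt(S**2 + n**2) (G(n, S) = -3 + sqrt(n**2 + S**2) = -3 + sqrt(S**2 + n**2))
D = -2 (D = 4 - 6 = -2)
(G(4, 4) + D)**2 = ((-3 + sqrt(4**2 + 4**2)) - 2)**2 = ((-3 + sqrt(16 + 16)) - 2)**2 = ((-3 + sqrt(32)) - 2)**2 = ((-3 + 4*sqrt(2)) - 2)**2 = (-5 + 4*sqrt(2))**2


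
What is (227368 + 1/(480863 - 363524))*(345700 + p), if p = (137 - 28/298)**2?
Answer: 215861001949957523453/2605043139 ≈ 8.2863e+10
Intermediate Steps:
p = 416119201/22201 (p = (137 - 28*1/298)**2 = (137 - 14/149)**2 = (20399/149)**2 = 416119201/22201 ≈ 18743.)
(227368 + 1/(480863 - 363524))*(345700 + p) = (227368 + 1/(480863 - 363524))*(345700 + 416119201/22201) = (227368 + 1/117339)*(8091004901/22201) = (26679133753/117339)*(8091004901/22201) = 215861001949957523453/2605043139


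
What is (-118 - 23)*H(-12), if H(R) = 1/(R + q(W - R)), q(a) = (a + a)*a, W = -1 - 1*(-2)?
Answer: -141/326 ≈ -0.43252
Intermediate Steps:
W = 1 (W = -1 + 2 = 1)
q(a) = 2*a² (q(a) = (2*a)*a = 2*a²)
H(R) = 1/(R + 2*(1 - R)²)
(-118 - 23)*H(-12) = (-118 - 23)/(-12 + 2*(-1 - 12)²) = -141/(-12 + 2*(-13)²) = -141/(-12 + 2*169) = -141/(-12 + 338) = -141/326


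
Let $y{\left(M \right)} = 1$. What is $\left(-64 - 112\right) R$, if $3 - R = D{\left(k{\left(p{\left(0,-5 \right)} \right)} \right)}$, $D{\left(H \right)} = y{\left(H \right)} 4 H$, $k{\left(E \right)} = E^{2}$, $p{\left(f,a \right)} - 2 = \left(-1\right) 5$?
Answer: $5808$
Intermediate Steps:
$p{\left(f,a \right)} = -3$ ($p{\left(f,a \right)} = 2 - 5 = -3$)
$D{\left(H \right)} = 4 H$ ($D{\left(H \right)} = 1 \cdot 4 H = 4 H$)
$R = -33$ ($R = 3 - 4 \left(-3\right)^{2} = 3 - 4 \cdot 9 = 3 - 36 = -33$)
$\left(-64 - 112\right) R = \left(-64 - 112\right) \left(-33\right) = \left(-176\right) \left(-33\right) = 5808$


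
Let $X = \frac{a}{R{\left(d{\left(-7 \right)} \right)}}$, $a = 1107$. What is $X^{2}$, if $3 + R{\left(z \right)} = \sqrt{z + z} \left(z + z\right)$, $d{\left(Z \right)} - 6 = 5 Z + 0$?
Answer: $\frac{1225449}{\left(3 + 58 i \sqrt{58}\right)^{2}} \approx -6.2799 - 0.085306 i$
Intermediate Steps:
$d{\left(Z \right)} = 6 + 5 Z$ ($d{\left(Z \right)} = 6 + \left(5 Z + 0\right) = 6 + 5 Z$)
$R{\left(z \right)} = -3 + 2 \sqrt{2} z^{\frac{3}{2}}$ ($R{\left(z \right)} = -3 + \sqrt{z + z} \left(z + z\right) = -3 + \sqrt{2 z} 2 z = -3 + \sqrt{2} \sqrt{z} 2 z = -3 + 2 \sqrt{2} z^{\frac{3}{2}}$)
$X = \frac{1107}{-3 - 58 i \sqrt{58}}$ ($X = \frac{1107}{-3 + 2 \sqrt{2} \left(6 + 5 \left(-7\right)\right)^{\frac{3}{2}}} = \frac{1107}{-3 + 2 \sqrt{2} \left(6 - 35\right)^{\frac{3}{2}}} = \frac{1107}{-3 + 2 \sqrt{2} \left(-29\right)^{\frac{3}{2}}} = \frac{1107}{-3 + 2 \sqrt{2} \left(- 29 i \sqrt{29}\right)} = \frac{1107}{-3 - 58 i \sqrt{58}} \approx -0.01702 + 2.506 i$)
$X^{2} = \left(- \frac{3321}{195121} + \frac{64206 i \sqrt{58}}{195121}\right)^{2}$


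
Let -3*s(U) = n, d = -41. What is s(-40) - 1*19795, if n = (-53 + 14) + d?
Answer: -59305/3 ≈ -19768.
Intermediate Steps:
n = -80 (n = (-53 + 14) - 41 = -39 - 41 = -80)
s(U) = 80/3 (s(U) = -⅓*(-80) = 80/3)
s(-40) - 1*19795 = 80/3 - 1*19795 = 80/3 - 19795 = -59305/3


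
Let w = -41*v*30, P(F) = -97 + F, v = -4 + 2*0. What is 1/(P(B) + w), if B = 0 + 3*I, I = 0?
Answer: 1/4823 ≈ 0.00020734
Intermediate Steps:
v = -4 (v = -4 + 0 = -4)
B = 0 (B = 0 + 3*0 = 0 + 0 = 0)
w = 4920 (w = -41*(-4)*30 = 164*30 = 4920)
1/(P(B) + w) = 1/((-97 + 0) + 4920) = 1/(-97 + 4920) = 1/4823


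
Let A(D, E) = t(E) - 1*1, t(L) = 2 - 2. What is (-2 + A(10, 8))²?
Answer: 9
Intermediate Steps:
t(L) = 0
A(D, E) = -1 (A(D, E) = 0 - 1*1 = 0 - 1 = -1)
(-2 + A(10, 8))² = (-2 - 1)² = (-3)² = 9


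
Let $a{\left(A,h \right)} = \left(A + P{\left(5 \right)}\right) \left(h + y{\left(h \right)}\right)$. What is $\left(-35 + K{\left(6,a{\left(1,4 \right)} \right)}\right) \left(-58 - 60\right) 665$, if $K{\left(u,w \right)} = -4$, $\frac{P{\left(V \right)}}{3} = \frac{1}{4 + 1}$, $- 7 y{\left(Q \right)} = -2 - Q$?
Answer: $3060330$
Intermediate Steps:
$y{\left(Q \right)} = \frac{2}{7} + \frac{Q}{7}$ ($y{\left(Q \right)} = - \frac{-2 - Q}{7} = \frac{2}{7} + \frac{Q}{7}$)
$P{\left(V \right)} = \frac{3}{5}$ ($P{\left(V \right)} = \frac{3}{4 + 1} = \frac{3}{5}$)
$a{\left(A,h \right)} = \left(\frac{2}{7} + \frac{8 h}{7}\right) \left(\frac{3}{5} + A\right)$ ($a{\left(A,h \right)} = \left(A + \frac{3}{5}\right) \left(h + \left(\frac{2}{7} + \frac{h}{7}\right)\right) = \left(\frac{3}{5} + A\right) \left(\frac{2}{7} + \frac{8 h}{7}\right) = \left(\frac{2}{7} + \frac{8 h}{7}\right) \left(\frac{3}{5} + A\right)$)
$\left(-35 + K{\left(6,a{\left(1,4 \right)} \right)}\right) \left(-58 - 60\right) 665 = \left(-35 - 4\right) \left(-58 - 60\right) 665 = \left(-39\right) \left(-118\right) 665 = 4602 \cdot 665 = 3060330$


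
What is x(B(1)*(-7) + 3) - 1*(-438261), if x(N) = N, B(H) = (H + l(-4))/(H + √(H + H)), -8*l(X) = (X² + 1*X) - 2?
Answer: 1753049/4 + 7*√2/4 ≈ 4.3826e+5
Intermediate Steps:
l(X) = ¼ - X/8 - X²/8 (l(X) = -((X² + 1*X) - 2)/8 = -((X² + X) - 2)/8 = -((X + X²) - 2)/8 = -(-2 + X + X²)/8 = ¼ - X/8 - X²/8)
B(H) = (-5/4 + H)/(H + √2*√H) (B(H) = (H + (¼ - ⅛*(-4) - ⅛*(-4)²))/(H + √(H + H)) = (H + (¼ + ½ - ⅛*16))/(H + √(2*H)) = (H + (¼ + ½ - 2))/(H + √2*√H) = (H - 5/4)/(H + √2*√H) = (-5/4 + H)/(H + √2*√H))
x(B(1)*(-7) + 3) - 1*(-438261) = (((-5/4 + 1)/(1 + √2*√1))*(-7) + 3) - 1*(-438261) = ((-¼/(1 + √2*1))*(-7) + 3) + 438261 = ((-¼/(1 + √2))*(-7) + 3) + 438261 = (-1/(4*(1 + √2))*(-7) + 3) + 438261 = (7/(4*(1 + √2)) + 3) + 438261 = (3 + 7/(4*(1 + √2))) + 438261 = 438264 + 7/(4*(1 + √2))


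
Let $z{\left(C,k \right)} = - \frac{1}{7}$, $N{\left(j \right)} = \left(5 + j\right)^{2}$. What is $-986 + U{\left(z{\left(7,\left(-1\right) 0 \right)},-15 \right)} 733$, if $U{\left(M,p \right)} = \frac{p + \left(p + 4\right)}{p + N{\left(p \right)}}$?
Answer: $- \frac{102868}{85} \approx -1210.2$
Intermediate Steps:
$z{\left(C,k \right)} = - \frac{1}{7}$ ($z{\left(C,k \right)} = \left(-1\right) \frac{1}{7} = - \frac{1}{7}$)
$U{\left(M,p \right)} = \frac{4 + 2 p}{p + \left(5 + p\right)^{2}}$ ($U{\left(M,p \right)} = \frac{p + \left(p + 4\right)}{p + \left(5 + p\right)^{2}} = \frac{p + \left(4 + p\right)}{p + \left(5 + p\right)^{2}} = \frac{4 + 2 p}{p + \left(5 + p\right)^{2}}$)
$-986 + U{\left(z{\left(7,\left(-1\right) 0 \right)},-15 \right)} 733 = -986 + \frac{2 \left(2 - 15\right)}{-15 + \left(5 - 15\right)^{2}} \cdot 733 = -986 + 2 \frac{1}{-15 + \left(-10\right)^{2}} \left(-13\right) 733 = -986 + 2 \frac{1}{-15 + 100} \left(-13\right) 733 = -986 + 2 \cdot \frac{1}{85} \left(-13\right) 733 = -986 - \frac{19058}{85} = - \frac{102868}{85}$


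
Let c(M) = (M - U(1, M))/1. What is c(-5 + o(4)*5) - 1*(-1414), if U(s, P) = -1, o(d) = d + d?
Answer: 1450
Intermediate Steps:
o(d) = 2*d
c(M) = 1 + M (c(M) = (M - 1*(-1))/1 = (M + 1)*1 = (1 + M)*1 = 1 + M)
c(-5 + o(4)*5) - 1*(-1414) = (1 + (-5 + (2*4)*5)) - 1*(-1414) = (1 + (-5 + 8*5)) + 1414 = (1 + (-5 + 40)) + 1414 = (1 + 35) + 1414 = 36 + 1414 = 1450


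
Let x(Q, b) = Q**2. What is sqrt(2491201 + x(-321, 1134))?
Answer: sqrt(2594242) ≈ 1610.7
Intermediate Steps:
sqrt(2491201 + x(-321, 1134)) = sqrt(2491201 + (-321)**2) = sqrt(2491201 + 103041) = sqrt(2594242)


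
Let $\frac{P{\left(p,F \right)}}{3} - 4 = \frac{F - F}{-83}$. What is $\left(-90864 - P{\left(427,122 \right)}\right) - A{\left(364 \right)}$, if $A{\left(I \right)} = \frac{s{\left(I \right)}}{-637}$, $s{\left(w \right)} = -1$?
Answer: $- \frac{57888013}{637} \approx -90876.0$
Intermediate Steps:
$P{\left(p,F \right)} = 12$ ($P{\left(p,F \right)} = 12 + 3 \frac{F - F}{-83} = 12 + 3 \cdot 0 \left(- \frac{1}{83}\right) = 12 + 3 \cdot 0 = 12 + 0 = 12$)
$A{\left(I \right)} = \frac{1}{637}$ ($A{\left(I \right)} = - \frac{1}{-637} = \left(-1\right) \left(- \frac{1}{637}\right) = \frac{1}{637}$)
$\left(-90864 - P{\left(427,122 \right)}\right) - A{\left(364 \right)} = \left(-90864 - 12\right) - \frac{1}{637} = -90876 - \frac{1}{637} = - \frac{57888013}{637}$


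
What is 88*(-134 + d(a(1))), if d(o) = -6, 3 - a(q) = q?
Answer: -12320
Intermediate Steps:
a(q) = 3 - q
88*(-134 + d(a(1))) = 88*(-134 - 6) = 88*(-140) = -12320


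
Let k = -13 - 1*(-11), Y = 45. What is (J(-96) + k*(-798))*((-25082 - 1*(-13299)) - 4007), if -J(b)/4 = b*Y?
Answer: -298052040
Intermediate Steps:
k = -2 (k = -13 + 11 = -2)
J(b) = -180*b (J(b) = -4*b*45 = -180*b)
(J(-96) + k*(-798))*((-25082 - 1*(-13299)) - 4007) = (-180*(-96) - 2*(-798))*((-25082 - 1*(-13299)) - 4007) = (17280 + 1596)*((-25082 + 13299) - 4007) = 18876*(-11783 - 4007) = 18876*(-15790) = -298052040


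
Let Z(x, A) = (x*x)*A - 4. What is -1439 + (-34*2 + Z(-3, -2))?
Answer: -1529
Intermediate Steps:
Z(x, A) = -4 + A*x² (Z(x, A) = x²*A - 4 = A*x² - 4 = -4 + A*x²)
-1439 + (-34*2 + Z(-3, -2)) = -1439 + (-34*2 + (-4 - 2*(-3)²)) = -1439 + (-68 + (-4 - 2*9)) = -1439 + (-68 + (-4 - 18)) = -1439 + (-68 - 22) = -1439 - 90 = -1529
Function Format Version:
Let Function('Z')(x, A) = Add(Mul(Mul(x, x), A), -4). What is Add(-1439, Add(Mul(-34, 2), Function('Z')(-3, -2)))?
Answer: -1529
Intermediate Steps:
Function('Z')(x, A) = Add(-4, Mul(A, Pow(x, 2))) (Function('Z')(x, A) = Add(Mul(Pow(x, 2), A), -4) = Add(Mul(A, Pow(x, 2)), -4) = Add(-4, Mul(A, Pow(x, 2))))
Add(-1439, Add(Mul(-34, 2), Function('Z')(-3, -2))) = Add(-1439, Add(Mul(-34, 2), Add(-4, Mul(-2, Pow(-3, 2))))) = Add(-1439, Add(-68, Add(-4, Mul(-2, 9)))) = Add(-1439, Add(-68, Add(-4, -18))) = Add(-1439, Add(-68, -22)) = Add(-1439, -90) = -1529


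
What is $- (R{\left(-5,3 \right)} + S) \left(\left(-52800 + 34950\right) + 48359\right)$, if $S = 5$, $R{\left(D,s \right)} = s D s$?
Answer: $1220360$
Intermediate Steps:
$R{\left(D,s \right)} = D s^{2}$ ($R{\left(D,s \right)} = D s s = D s^{2}$)
$- (R{\left(-5,3 \right)} + S) \left(\left(-52800 + 34950\right) + 48359\right) = - (- 5 \cdot 3^{2} + 5) \left(\left(-52800 + 34950\right) + 48359\right) = - (\left(-5\right) 9 + 5) \left(-17850 + 48359\right) = - (-45 + 5) 30509 = \left(-1\right) \left(-40\right) 30509 = 40 \cdot 30509 = 1220360$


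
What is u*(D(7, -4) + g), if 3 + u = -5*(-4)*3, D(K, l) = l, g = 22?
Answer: 1026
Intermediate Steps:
u = 57 (u = -3 - 5*(-4)*3 = -3 + 20*3 = -3 + 60 = 57)
u*(D(7, -4) + g) = 57*(-4 + 22) = 57*18 = 1026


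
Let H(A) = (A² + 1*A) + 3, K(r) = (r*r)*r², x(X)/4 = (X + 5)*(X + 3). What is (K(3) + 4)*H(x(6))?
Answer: 13363275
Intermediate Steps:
x(X) = 4*(3 + X)*(5 + X) (x(X) = 4*((X + 5)*(X + 3)) = 4*((5 + X)*(3 + X)) = 4*((3 + X)*(5 + X)) = 4*(3 + X)*(5 + X))
K(r) = r⁴ (K(r) = r²*r² = r⁴)
H(A) = 3 + A + A² (H(A) = (A² + A) + 3 = (A + A²) + 3 = 3 + A + A²)
(K(3) + 4)*H(x(6)) = (3⁴ + 4)*(3 + (60 + 4*6² + 32*6) + (60 + 4*6² + 32*6)²) = (81 + 4)*(3 + (60 + 4*36 + 192) + (60 + 4*36 + 192)²) = 85*(3 + (60 + 144 + 192) + (60 + 144 + 192)²) = 85*(3 + 396 + 396²) = 85*(3 + 396 + 156816) = 85*157215 = 13363275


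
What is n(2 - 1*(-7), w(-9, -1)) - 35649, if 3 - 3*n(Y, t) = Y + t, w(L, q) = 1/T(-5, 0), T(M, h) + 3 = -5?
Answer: -855623/24 ≈ -35651.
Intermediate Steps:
T(M, h) = -8 (T(M, h) = -3 - 5 = -8)
w(L, q) = -⅛ (w(L, q) = 1/(-8) = -⅛)
n(Y, t) = 1 - Y/3 - t/3 (n(Y, t) = 1 - (Y + t)/3 = 1 + (-Y/3 - t/3) = 1 - Y/3 - t/3)
n(2 - 1*(-7), w(-9, -1)) - 35649 = (1 - (2 - 1*(-7))/3 - ⅓*(-⅛)) - 35649 = (1 - (2 + 7)/3 + 1/24) - 35649 = (1 - ⅓*9 + 1/24) - 35649 = (1 - 3 + 1/24) - 35649 = -47/24 - 35649 = -855623/24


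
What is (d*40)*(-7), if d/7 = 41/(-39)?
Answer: 80360/39 ≈ 2060.5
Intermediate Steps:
d = -287/39 (d = 7*(41/(-39)) = 7*(41*(-1/39)) = 7*(-41/39) = -287/39 ≈ -7.3590)
(d*40)*(-7) = -287/39*40*(-7) = -11480/39*(-7) = 80360/39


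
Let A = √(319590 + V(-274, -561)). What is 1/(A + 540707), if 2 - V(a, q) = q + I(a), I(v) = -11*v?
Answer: 540707/292363742710 - √317139/292363742710 ≈ 1.8475e-6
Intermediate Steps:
V(a, q) = 2 - q + 11*a (V(a, q) = 2 - (q - 11*a) = 2 + (-q + 11*a) = 2 - q + 11*a)
A = √317139 (A = √(319590 + (2 - 1*(-561) + 11*(-274))) = √(319590 + (2 + 561 - 3014)) = √(319590 - 2451) = √317139 ≈ 563.15)
1/(A + 540707) = 1/(√317139 + 540707) = 1/(540707 + √317139)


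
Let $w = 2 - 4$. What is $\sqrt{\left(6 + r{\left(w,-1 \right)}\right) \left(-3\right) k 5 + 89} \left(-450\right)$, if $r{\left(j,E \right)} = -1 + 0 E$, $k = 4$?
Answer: $- 450 i \sqrt{211} \approx - 6536.6 i$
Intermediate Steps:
$w = -2$ ($w = 2 - 4 = -2$)
$r{\left(j,E \right)} = -1$ ($r{\left(j,E \right)} = -1 + 0 = -1$)
$\sqrt{\left(6 + r{\left(w,-1 \right)}\right) \left(-3\right) k 5 + 89} \left(-450\right) = \sqrt{\left(6 - 1\right) \left(-3\right) 4 \cdot 5 + 89} \left(-450\right) = \sqrt{5 \left(-3\right) 4 \cdot 5 + 89} \left(-450\right) = \sqrt{\left(-15\right) 4 \cdot 5 + 89} \left(-450\right) = \sqrt{\left(-60\right) 5 + 89} \left(-450\right) = \sqrt{-300 + 89} \left(-450\right) = \sqrt{-211} \left(-450\right) = i \sqrt{211} \left(-450\right) = - 450 i \sqrt{211}$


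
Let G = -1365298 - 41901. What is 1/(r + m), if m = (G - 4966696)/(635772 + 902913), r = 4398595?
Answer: 307737/1353609154736 ≈ 2.2735e-7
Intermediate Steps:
G = -1407199
m = -1274779/307737 (m = (-1407199 - 4966696)/(635772 + 902913) = -6373895/1538685 = -6373895*1/1538685 = -1274779/307737 ≈ -4.1424)
1/(r + m) = 1/(4398595 - 1274779/307737) = 1/(1353609154736/307737) = 307737/1353609154736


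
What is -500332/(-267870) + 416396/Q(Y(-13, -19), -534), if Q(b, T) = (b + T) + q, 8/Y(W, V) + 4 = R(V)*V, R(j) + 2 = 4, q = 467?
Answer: -1170816979234/188982285 ≈ -6195.4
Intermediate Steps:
R(j) = 2 (R(j) = -2 + 4 = 2)
Y(W, V) = 8/(-4 + 2*V)
Q(b, T) = 467 + T + b (Q(b, T) = (b + T) + 467 = (T + b) + 467 = 467 + T + b)
-500332/(-267870) + 416396/Q(Y(-13, -19), -534) = -500332/(-267870) + 416396/(467 - 534 + 4/(-2 - 19)) = -500332*(-1/267870) + 416396/(467 - 534 + 4/(-21)) = 250166/133935 + 416396/(467 - 534 + 4*(-1/21)) = 250166/133935 + 416396/(467 - 534 - 4/21) = 250166/133935 + 416396/(-1411/21) = 250166/133935 + 416396*(-21/1411) = 250166/133935 - 8744316/1411 = -1170816979234/188982285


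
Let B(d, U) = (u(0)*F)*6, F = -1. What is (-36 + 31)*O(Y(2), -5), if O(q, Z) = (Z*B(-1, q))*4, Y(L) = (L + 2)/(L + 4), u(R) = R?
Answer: 0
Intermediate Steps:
B(d, U) = 0 (B(d, U) = (0*(-1))*6 = 0*6 = 0)
Y(L) = (2 + L)/(4 + L)
O(q, Z) = 0 (O(q, Z) = (Z*0)*4 = 0*4 = 0)
(-36 + 31)*O(Y(2), -5) = (-36 + 31)*0 = -5*0 = 0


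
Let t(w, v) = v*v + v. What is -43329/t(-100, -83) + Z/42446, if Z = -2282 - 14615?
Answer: -488535929/72221869 ≈ -6.7644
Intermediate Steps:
t(w, v) = v + v**2 (t(w, v) = v**2 + v = v + v**2)
Z = -16897
-43329/t(-100, -83) + Z/42446 = -43329*(-1/(83*(1 - 83))) - 16897/42446 = -43329/((-83*(-82))) - 16897*1/42446 = -43329/6806 - 16897/42446 = -488535929/72221869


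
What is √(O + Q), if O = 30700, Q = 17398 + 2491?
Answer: 3*√5621 ≈ 224.92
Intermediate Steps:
Q = 19889
√(O + Q) = √(30700 + 19889) = √50589 = 3*√5621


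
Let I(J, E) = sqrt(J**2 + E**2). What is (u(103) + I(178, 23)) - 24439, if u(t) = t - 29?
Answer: -24365 + sqrt(32213) ≈ -24186.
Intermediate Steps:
I(J, E) = sqrt(E**2 + J**2)
u(t) = -29 + t
(u(103) + I(178, 23)) - 24439 = ((-29 + 103) + sqrt(23**2 + 178**2)) - 24439 = (74 + sqrt(529 + 31684)) - 24439 = (74 + sqrt(32213)) - 24439 = -24365 + sqrt(32213)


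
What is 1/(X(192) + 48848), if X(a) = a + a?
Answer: 1/49232 ≈ 2.0312e-5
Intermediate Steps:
X(a) = 2*a
1/(X(192) + 48848) = 1/(2*192 + 48848) = 1/(384 + 48848) = 1/49232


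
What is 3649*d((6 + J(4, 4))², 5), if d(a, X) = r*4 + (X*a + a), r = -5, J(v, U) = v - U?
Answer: 715204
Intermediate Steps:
d(a, X) = -20 + a + X*a (d(a, X) = -5*4 + (X*a + a) = -20 + (a + X*a) = -20 + a + X*a)
3649*d((6 + J(4, 4))², 5) = 3649*(-20 + (6 + (4 - 1*4))² + 5*(6 + (4 - 1*4))²) = 3649*(-20 + (6 + (4 - 4))² + 5*(6 + (4 - 4))²) = 3649*(-20 + (6 + 0)² + 5*(6 + 0)²) = 3649*(-20 + 6² + 5*6²) = 3649*(-20 + 36 + 5*36) = 3649*(-20 + 36 + 180) = 3649*196 = 715204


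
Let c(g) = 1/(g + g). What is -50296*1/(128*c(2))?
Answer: -6287/4 ≈ -1571.8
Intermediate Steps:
c(g) = 1/(2*g)
-50296*1/(128*c(2)) = -50296/(((½)/2)*128) = -50296/(((½)*(½))*128) = -50296/((¼)*128) = -50296/32 = -50296*1/32 = -6287/4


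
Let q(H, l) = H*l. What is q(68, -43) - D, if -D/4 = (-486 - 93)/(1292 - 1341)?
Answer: -140960/49 ≈ -2876.7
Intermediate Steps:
D = -2316/49 (D = -4*(-486 - 93)/(1292 - 1341) = -(-2316)/(-49) = -(-2316)*(-1)/49 = -4*579/49 = -2316/49 ≈ -47.265)
q(68, -43) - D = 68*(-43) - 1*(-2316/49) = -2924 + 2316/49 = -140960/49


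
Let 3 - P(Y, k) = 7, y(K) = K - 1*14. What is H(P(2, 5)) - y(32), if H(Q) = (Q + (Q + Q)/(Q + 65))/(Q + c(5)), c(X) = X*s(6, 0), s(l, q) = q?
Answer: -1035/61 ≈ -16.967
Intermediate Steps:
y(K) = -14 + K (y(K) = K - 14 = -14 + K)
P(Y, k) = -4 (P(Y, k) = 3 - 1*7 = 3 - 7 = -4)
c(X) = 0 (c(X) = X*0 = 0)
H(Q) = (Q + 2*Q/(65 + Q))/Q (H(Q) = (Q + (Q + Q)/(Q + 65))/(Q + 0) = (Q + (2*Q)/(65 + Q))/Q = (Q + 2*Q/(65 + Q))/Q)
H(P(2, 5)) - y(32) = (67 - 4)/(65 - 4) - (-14 + 32) = 63/61 - 1*18 = (1/61)*63 - 18 = 63/61 - 18 = -1035/61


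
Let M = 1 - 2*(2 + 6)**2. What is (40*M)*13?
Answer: -66040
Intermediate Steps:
M = -127 (M = 1 - 2*8**2 = 1 - 2*64 = 1 - 128 = -127)
(40*M)*13 = (40*(-127))*13 = -5080*13 = -66040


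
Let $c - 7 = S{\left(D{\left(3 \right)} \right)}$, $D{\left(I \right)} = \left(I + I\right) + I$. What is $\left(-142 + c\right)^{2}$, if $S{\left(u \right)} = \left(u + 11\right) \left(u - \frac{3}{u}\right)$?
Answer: $\frac{13225}{9} \approx 1469.4$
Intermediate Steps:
$D{\left(I \right)} = 3 I$ ($D{\left(I \right)} = 2 I + I = 3 I$)
$S{\left(u \right)} = \left(11 + u\right) \left(u - \frac{3}{u}\right)$
$c = \frac{541}{3}$ ($c = 7 - \left(3 - 81 + \frac{11}{3} - 33 \cdot 3\right) = 7 + \left(-3 + 9^{2} - \frac{33}{9} + 11 \cdot 9\right) = 7 + \left(-3 + 81 - \frac{11}{3} + 99\right) = 7 + \frac{520}{3} = \frac{541}{3} \approx 180.33$)
$\left(-142 + c\right)^{2} = \left(-142 + \frac{541}{3}\right)^{2} = \left(\frac{115}{3}\right)^{2} = \frac{13225}{9}$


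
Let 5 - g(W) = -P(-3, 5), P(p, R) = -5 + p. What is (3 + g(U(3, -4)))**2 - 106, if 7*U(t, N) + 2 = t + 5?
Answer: -106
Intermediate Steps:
U(t, N) = 3/7 + t/7 (U(t, N) = -2/7 + (t + 5)/7 = -2/7 + (5 + t)/7 = -2/7 + (5/7 + t/7) = 3/7 + t/7)
g(W) = -3 (g(W) = 5 - (-1)*(-5 - 3) = 5 - (-1)*(-8) = 5 - 1*8 = 5 - 8 = -3)
(3 + g(U(3, -4)))**2 - 106 = (3 - 3)**2 - 106 = 0**2 - 106 = 0 - 106 = -106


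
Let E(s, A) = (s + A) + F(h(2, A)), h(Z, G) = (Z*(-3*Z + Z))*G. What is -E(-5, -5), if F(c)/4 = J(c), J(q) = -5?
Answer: 30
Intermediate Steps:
h(Z, G) = -2*G*Z² (h(Z, G) = (Z*(-2*Z))*G = (-2*Z²)*G = -2*G*Z²)
F(c) = -20 (F(c) = 4*(-5) = -20)
E(s, A) = -20 + A + s (E(s, A) = (s + A) - 20 = (A + s) - 20 = -20 + A + s)
-E(-5, -5) = -(-20 - 5 - 5) = -1*(-30) = 30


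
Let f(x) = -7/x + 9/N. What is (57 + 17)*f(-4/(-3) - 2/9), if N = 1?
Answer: 999/5 ≈ 199.80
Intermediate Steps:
f(x) = 9 - 7/x (f(x) = -7/x + 9/1 = -7/x + 9*1 = -7/x + 9 = 9 - 7/x)
(57 + 17)*f(-4/(-3) - 2/9) = (57 + 17)*(9 - 7/(-4/(-3) - 2/9)) = 74*(9 - 7/(-4*(-1/3) - 2*1/9)) = 74*(9 - 7/(4/3 - 2/9)) = 74*(9 - 7/10/9) = 74*(9 - 7*9/10) = 74*(9 - 63/10) = 74*(27/10) = 999/5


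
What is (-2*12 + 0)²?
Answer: 576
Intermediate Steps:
(-2*12 + 0)² = (-24 + 0)² = (-24)² = 576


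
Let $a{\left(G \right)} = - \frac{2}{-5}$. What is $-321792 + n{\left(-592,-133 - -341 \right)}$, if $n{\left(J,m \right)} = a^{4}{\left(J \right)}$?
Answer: $- \frac{201119984}{625} \approx -3.2179 \cdot 10^{5}$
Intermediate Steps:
$a{\left(G \right)} = \frac{2}{5}$ ($a{\left(G \right)} = \left(-2\right) \left(- \frac{1}{5}\right) = \frac{2}{5}$)
$n{\left(J,m \right)} = \frac{16}{625}$ ($n{\left(J,m \right)} = \left(\frac{2}{5}\right)^{4} = \frac{16}{625}$)
$-321792 + n{\left(-592,-133 - -341 \right)} = -321792 + \frac{16}{625} = - \frac{201119984}{625}$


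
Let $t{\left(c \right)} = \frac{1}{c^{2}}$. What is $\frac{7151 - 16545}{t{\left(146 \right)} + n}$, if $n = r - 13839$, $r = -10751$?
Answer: $\frac{18203864}{47650949} \approx 0.38203$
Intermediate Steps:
$t{\left(c \right)} = \frac{1}{c^{2}}$
$n = -24590$ ($n = -10751 - 13839 = -24590$)
$\frac{7151 - 16545}{t{\left(146 \right)} + n} = \frac{7151 - 16545}{\frac{1}{21316} - 24590} = - \frac{9394}{\frac{1}{21316} - 24590} = - \frac{9394}{- \frac{524160439}{21316}} = \left(-9394\right) \left(- \frac{21316}{524160439}\right) = \frac{18203864}{47650949}$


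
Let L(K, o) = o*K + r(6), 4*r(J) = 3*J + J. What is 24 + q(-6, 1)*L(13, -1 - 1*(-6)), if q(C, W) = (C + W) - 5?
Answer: -686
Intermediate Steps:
r(J) = J (r(J) = (3*J + J)/4 = (4*J)/4 = J)
q(C, W) = -5 + C + W
L(K, o) = 6 + K*o (L(K, o) = o*K + 6 = K*o + 6 = 6 + K*o)
24 + q(-6, 1)*L(13, -1 - 1*(-6)) = 24 + (-5 - 6 + 1)*(6 + 13*(-1 - 1*(-6))) = 24 - 10*(6 + 13*(-1 + 6)) = 24 - 10*(6 + 13*5) = 24 - 10*(6 + 65) = 24 - 10*71 = 24 - 710 = -686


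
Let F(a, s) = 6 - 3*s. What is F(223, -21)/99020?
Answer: 69/99020 ≈ 0.00069683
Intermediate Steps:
F(223, -21)/99020 = (6 - 3*(-21))/99020 = (6 + 63)*(1/99020) = 69*(1/99020) = 69/99020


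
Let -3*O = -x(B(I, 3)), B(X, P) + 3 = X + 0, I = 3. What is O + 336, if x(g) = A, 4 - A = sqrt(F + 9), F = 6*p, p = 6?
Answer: 1012/3 - sqrt(5) ≈ 335.10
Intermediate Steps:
F = 36 (F = 6*6 = 36)
A = 4 - 3*sqrt(5) (A = 4 - sqrt(36 + 9) = 4 - sqrt(45) = 4 - 3*sqrt(5) ≈ -2.7082)
B(X, P) = -3 + X (B(X, P) = -3 + (X + 0) = -3 + X)
x(g) = 4 - 3*sqrt(5)
O = 4/3 - sqrt(5) (O = -(-1)*(4 - 3*sqrt(5))/3 = -(-4 + 3*sqrt(5))/3 = 4/3 - sqrt(5) ≈ -0.90273)
O + 336 = (4/3 - sqrt(5)) + 336 = 1012/3 - sqrt(5)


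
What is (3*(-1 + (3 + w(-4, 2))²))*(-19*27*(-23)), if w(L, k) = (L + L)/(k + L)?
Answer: 1699056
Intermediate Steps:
w(L, k) = 2*L/(L + k) (w(L, k) = (2*L)/(L + k) = 2*L/(L + k))
(3*(-1 + (3 + w(-4, 2))²))*(-19*27*(-23)) = (3*(-1 + (3 + 2*(-4)/(-4 + 2))²))*(-19*27*(-23)) = (3*(-1 + (3 + 2*(-4)/(-2))²))*(-513*(-23)) = (3*(-1 + (3 + 2*(-4)*(-½))²))*11799 = (3*(-1 + (3 + 4)²))*11799 = (3*(-1 + 7²))*11799 = (3*(-1 + 49))*11799 = (3*48)*11799 = 144*11799 = 1699056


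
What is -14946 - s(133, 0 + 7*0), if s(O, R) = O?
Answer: -15079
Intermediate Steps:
-14946 - s(133, 0 + 7*0) = -14946 - 1*133 = -14946 - 133 = -15079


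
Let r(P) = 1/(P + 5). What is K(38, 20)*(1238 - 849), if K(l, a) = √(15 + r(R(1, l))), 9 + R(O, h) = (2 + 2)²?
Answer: 389*√543/6 ≈ 1510.8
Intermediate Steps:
R(O, h) = 7 (R(O, h) = -9 + (2 + 2)² = -9 + 4² = -9 + 16 = 7)
r(P) = 1/(5 + P)
K(l, a) = √543/6 (K(l, a) = √(15 + 1/(5 + 7)) = √(15 + 1/12) = √(181/12) = √543/6)
K(38, 20)*(1238 - 849) = (√543/6)*(1238 - 849) = (√543/6)*389 = 389*√543/6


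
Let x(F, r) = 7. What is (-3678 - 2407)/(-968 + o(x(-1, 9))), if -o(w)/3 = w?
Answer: 6085/989 ≈ 6.1527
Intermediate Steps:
o(w) = -3*w
(-3678 - 2407)/(-968 + o(x(-1, 9))) = (-3678 - 2407)/(-968 - 3*7) = -6085/(-968 - 21) = -6085/(-989) = -6085*(-1/989) = 6085/989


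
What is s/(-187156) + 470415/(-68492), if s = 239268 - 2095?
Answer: -13035680357/1602336094 ≈ -8.1354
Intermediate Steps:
s = 237173
s/(-187156) + 470415/(-68492) = 237173/(-187156) + 470415/(-68492) = 237173*(-1/187156) + 470415*(-1/68492) = -237173/187156 - 470415/68492 = -13035680357/1602336094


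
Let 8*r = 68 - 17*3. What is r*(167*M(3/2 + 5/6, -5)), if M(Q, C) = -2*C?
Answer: 14195/4 ≈ 3548.8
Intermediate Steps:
r = 17/8 (r = (68 - 17*3)/8 = (68 - 51)/8 = (⅛)*17 = 17/8 ≈ 2.1250)
r*(167*M(3/2 + 5/6, -5)) = 17*(167*(-2*(-5)))/8 = 17*(167*10)/8 = (17/8)*1670 = 14195/4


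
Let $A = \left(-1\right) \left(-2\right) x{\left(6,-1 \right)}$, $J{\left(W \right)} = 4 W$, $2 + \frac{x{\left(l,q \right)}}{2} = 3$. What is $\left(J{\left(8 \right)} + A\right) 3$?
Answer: $108$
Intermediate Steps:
$x{\left(l,q \right)} = 2$ ($x{\left(l,q \right)} = -4 + 2 \cdot 3 = -4 + 6 = 2$)
$A = 4$ ($A = \left(-1\right) \left(-2\right) 2 = 2 \cdot 2 = 4$)
$\left(J{\left(8 \right)} + A\right) 3 = \left(4 \cdot 8 + 4\right) 3 = \left(32 + 4\right) 3 = 36 \cdot 3 = 108$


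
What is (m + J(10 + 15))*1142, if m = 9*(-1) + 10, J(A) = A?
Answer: 29692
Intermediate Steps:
m = 1 (m = -9 + 10 = 1)
(m + J(10 + 15))*1142 = (1 + (10 + 15))*1142 = (1 + 25)*1142 = 26*1142 = 29692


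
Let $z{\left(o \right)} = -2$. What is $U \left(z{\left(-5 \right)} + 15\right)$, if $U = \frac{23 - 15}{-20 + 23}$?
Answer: $\frac{104}{3} \approx 34.667$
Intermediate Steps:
$U = \frac{8}{3} \approx 2.6667$
$U \left(z{\left(-5 \right)} + 15\right) = \frac{8 \left(-2 + 15\right)}{3} = \frac{8}{3} \cdot 13 = \frac{104}{3}$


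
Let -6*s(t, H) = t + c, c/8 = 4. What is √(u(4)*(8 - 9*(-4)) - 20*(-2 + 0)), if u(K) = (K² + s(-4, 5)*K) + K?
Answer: 2*√222/3 ≈ 9.9331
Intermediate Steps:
c = 32 (c = 8*4 = 32)
s(t, H) = -16/3 - t/6 (s(t, H) = -(t + 32)/6 = -(32 + t)/6 = -16/3 - t/6)
u(K) = K² - 11*K/3 (u(K) = (K² + (-16/3 - ⅙*(-4))*K) + K = (K² + (-16/3 + ⅔)*K) + K = (K² - 14*K/3) + K = K² - 11*K/3)
√(u(4)*(8 - 9*(-4)) - 20*(-2 + 0)) = √(((⅓)*4*(-11 + 3*4))*(8 - 9*(-4)) - 20*(-2 + 0)) = √(((⅓)*4*(-11 + 12))*(8 + 36) - 20*(-2)) = √(((⅓)*4*1)*44 + 40) = √((4/3)*44 + 40) = √(176/3 + 40) = √(296/3) = 2*√222/3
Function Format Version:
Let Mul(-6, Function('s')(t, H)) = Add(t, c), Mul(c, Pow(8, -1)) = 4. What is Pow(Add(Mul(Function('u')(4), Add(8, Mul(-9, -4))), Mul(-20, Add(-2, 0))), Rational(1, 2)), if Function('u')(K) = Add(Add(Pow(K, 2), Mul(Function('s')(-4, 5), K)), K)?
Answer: Mul(Rational(2, 3), Pow(222, Rational(1, 2))) ≈ 9.9331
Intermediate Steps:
c = 32 (c = Mul(8, 4) = 32)
Function('s')(t, H) = Add(Rational(-16, 3), Mul(Rational(-1, 6), t)) (Function('s')(t, H) = Mul(Rational(-1, 6), Add(t, 32)) = Mul(Rational(-1, 6), Add(32, t)) = Add(Rational(-16, 3), Mul(Rational(-1, 6), t)))
Function('u')(K) = Add(Pow(K, 2), Mul(Rational(-11, 3), K)) (Function('u')(K) = Add(Add(Pow(K, 2), Mul(Add(Rational(-16, 3), Mul(Rational(-1, 6), -4)), K)), K) = Add(Add(Pow(K, 2), Mul(Add(Rational(-16, 3), Rational(2, 3)), K)), K) = Add(Add(Pow(K, 2), Mul(Rational(-14, 3), K)), K) = Add(Pow(K, 2), Mul(Rational(-11, 3), K)))
Pow(Add(Mul(Function('u')(4), Add(8, Mul(-9, -4))), Mul(-20, Add(-2, 0))), Rational(1, 2)) = Pow(Add(Mul(Mul(Rational(1, 3), 4, Add(-11, Mul(3, 4))), Add(8, Mul(-9, -4))), Mul(-20, Add(-2, 0))), Rational(1, 2)) = Pow(Add(Mul(Mul(Rational(1, 3), 4, Add(-11, 12)), Add(8, 36)), Mul(-20, -2)), Rational(1, 2)) = Pow(Add(Mul(Mul(Rational(1, 3), 4, 1), 44), 40), Rational(1, 2)) = Pow(Add(Mul(Rational(4, 3), 44), 40), Rational(1, 2)) = Pow(Add(Rational(176, 3), 40), Rational(1, 2)) = Pow(Rational(296, 3), Rational(1, 2)) = Mul(Rational(2, 3), Pow(222, Rational(1, 2)))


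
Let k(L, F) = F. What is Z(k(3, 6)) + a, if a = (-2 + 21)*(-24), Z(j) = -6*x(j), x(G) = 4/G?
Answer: -460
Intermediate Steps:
Z(j) = -24/j
a = -456 (a = 19*(-24) = -456)
Z(k(3, 6)) + a = -24/6 - 456 = -24*⅙ - 456 = -4 - 456 = -460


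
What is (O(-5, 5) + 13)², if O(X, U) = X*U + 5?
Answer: 49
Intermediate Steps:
O(X, U) = 5 + U*X (O(X, U) = U*X + 5 = 5 + U*X)
(O(-5, 5) + 13)² = ((5 + 5*(-5)) + 13)² = ((5 - 25) + 13)² = (-20 + 13)² = (-7)² = 49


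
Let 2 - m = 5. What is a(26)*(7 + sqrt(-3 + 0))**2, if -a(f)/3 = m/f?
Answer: 207/13 + 63*I*sqrt(3)/13 ≈ 15.923 + 8.3938*I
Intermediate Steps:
m = -3 (m = 2 - 1*5 = 2 - 5 = -3)
a(f) = 9/f (a(f) = -(-9)/f = 9/f)
a(26)*(7 + sqrt(-3 + 0))**2 = (9/26)*(7 + sqrt(-3 + 0))**2 = (9*(1/26))*(7 + sqrt(-3))**2 = 9*(7 + I*sqrt(3))**2/26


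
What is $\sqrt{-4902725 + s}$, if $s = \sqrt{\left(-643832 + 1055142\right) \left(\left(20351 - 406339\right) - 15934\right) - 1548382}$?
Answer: $\sqrt{-4902725 + i \sqrt{165316086202}} \approx 91.735 + 2216.1 i$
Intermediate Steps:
$s = i \sqrt{165316086202}$ ($s = \sqrt{411310 \left(-385988 - 15934\right) - 1548382} = \sqrt{411310 \left(-401922\right) - 1548382} = \sqrt{-165314537820 - 1548382} = \sqrt{-165316086202} = i \sqrt{165316086202} \approx 4.0659 \cdot 10^{5} i$)
$\sqrt{-4902725 + s} = \sqrt{-4902725 + i \sqrt{165316086202}}$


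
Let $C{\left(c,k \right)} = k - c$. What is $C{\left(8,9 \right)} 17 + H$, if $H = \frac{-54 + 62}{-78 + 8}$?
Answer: $\frac{591}{35} \approx 16.886$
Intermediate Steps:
$H = - \frac{4}{35}$ ($H = \frac{8}{-70} = 8 \left(- \frac{1}{70}\right) = - \frac{4}{35} \approx -0.11429$)
$C{\left(8,9 \right)} 17 + H = \left(9 - 8\right) 17 - \frac{4}{35} = 1 \cdot 17 - \frac{4}{35} = 17 - \frac{4}{35} = \frac{591}{35}$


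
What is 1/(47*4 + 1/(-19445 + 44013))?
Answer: 24568/4618785 ≈ 0.0053191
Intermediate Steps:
1/(47*4 + 1/(-19445 + 44013)) = 1/(188 + 1/24568) = 1/(4618785/24568) = 24568/4618785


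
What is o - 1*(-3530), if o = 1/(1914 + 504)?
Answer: 8535541/2418 ≈ 3530.0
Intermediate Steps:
o = 1/2418 ≈ 0.00041356
o - 1*(-3530) = 1/2418 - 1*(-3530) = 1/2418 + 3530 = 8535541/2418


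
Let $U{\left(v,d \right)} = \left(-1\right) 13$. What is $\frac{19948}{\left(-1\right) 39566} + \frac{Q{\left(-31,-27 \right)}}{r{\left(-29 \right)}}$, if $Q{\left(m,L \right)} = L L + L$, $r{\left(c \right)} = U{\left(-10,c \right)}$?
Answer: $- \frac{1078256}{19783} \approx -54.504$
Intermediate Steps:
$U{\left(v,d \right)} = -13$
$r{\left(c \right)} = -13$
$Q{\left(m,L \right)} = L + L^{2}$ ($Q{\left(m,L \right)} = L^{2} + L = L + L^{2}$)
$\frac{19948}{\left(-1\right) 39566} + \frac{Q{\left(-31,-27 \right)}}{r{\left(-29 \right)}} = \frac{19948}{\left(-1\right) 39566} + \frac{\left(-27\right) \left(1 - 27\right)}{-13} = \frac{19948}{-39566} + \left(-27\right) \left(-26\right) \left(- \frac{1}{13}\right) = 19948 \left(- \frac{1}{39566}\right) + 702 \left(- \frac{1}{13}\right) = - \frac{9974}{19783} - 54 = - \frac{1078256}{19783}$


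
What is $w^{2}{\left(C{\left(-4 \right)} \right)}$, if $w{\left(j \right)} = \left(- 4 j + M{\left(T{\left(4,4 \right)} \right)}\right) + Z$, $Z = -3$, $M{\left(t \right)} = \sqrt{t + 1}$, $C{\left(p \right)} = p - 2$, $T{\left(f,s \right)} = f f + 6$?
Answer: $464 + 42 \sqrt{23} \approx 665.42$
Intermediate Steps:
$T{\left(f,s \right)} = 6 + f^{2}$ ($T{\left(f,s \right)} = f^{2} + 6 = 6 + f^{2}$)
$C{\left(p \right)} = -2 + p$
$M{\left(t \right)} = \sqrt{1 + t}$
$w{\left(j \right)} = -3 + \sqrt{23} - 4 j$ ($w{\left(j \right)} = \left(- 4 j + \sqrt{1 + \left(6 + 4^{2}\right)}\right) - 3 = \left(- 4 j + \sqrt{1 + \left(6 + 16\right)}\right) - 3 = \left(- 4 j + \sqrt{1 + 22}\right) - 3 = \left(- 4 j + \sqrt{23}\right) - 3 = \left(\sqrt{23} - 4 j\right) - 3 = -3 + \sqrt{23} - 4 j$)
$w^{2}{\left(C{\left(-4 \right)} \right)} = \left(-3 + \sqrt{23} - 4 \left(-2 - 4\right)\right)^{2} = \left(-3 + \sqrt{23} - -24\right)^{2} = \left(-3 + \sqrt{23} + 24\right)^{2} = \left(21 + \sqrt{23}\right)^{2}$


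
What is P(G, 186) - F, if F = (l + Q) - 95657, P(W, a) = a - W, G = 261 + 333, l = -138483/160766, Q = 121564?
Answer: -4230418807/160766 ≈ -26314.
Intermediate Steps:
l = -138483/160766 (l = -138483*1/160766 = -138483/160766 ≈ -0.86139)
G = 594
F = 4164826279/160766 (F = (-138483/160766 + 121564) - 95657 = 19543219541/160766 - 95657 = 4164826279/160766 ≈ 25906.)
P(G, 186) - F = (186 - 1*594) - 1*4164826279/160766 = (186 - 594) - 4164826279/160766 = -408 - 4164826279/160766 = -4230418807/160766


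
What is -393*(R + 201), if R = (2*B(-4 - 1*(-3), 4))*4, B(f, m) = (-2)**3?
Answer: -53841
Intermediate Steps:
B(f, m) = -8
R = -64 (R = (2*(-8))*4 = -16*4 = -64)
-393*(R + 201) = -393*(-64 + 201) = -393*137 = -53841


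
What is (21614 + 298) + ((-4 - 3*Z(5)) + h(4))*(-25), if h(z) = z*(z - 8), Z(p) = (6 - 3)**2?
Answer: 23087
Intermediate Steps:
Z(p) = 9 (Z(p) = 3**2 = 9)
h(z) = z*(-8 + z)
(21614 + 298) + ((-4 - 3*Z(5)) + h(4))*(-25) = (21614 + 298) + ((-4 - 3*9) + 4*(-8 + 4))*(-25) = 21912 + ((-4 - 27) + 4*(-4))*(-25) = 21912 + (-31 - 16)*(-25) = 21912 - 47*(-25) = 21912 + 1175 = 23087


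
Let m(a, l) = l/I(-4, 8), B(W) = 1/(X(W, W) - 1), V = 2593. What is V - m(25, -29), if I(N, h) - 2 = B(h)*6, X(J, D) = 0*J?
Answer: 10343/4 ≈ 2585.8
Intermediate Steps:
X(J, D) = 0
B(W) = -1 (B(W) = 1/(0 - 1) = 1/(-1) = -1)
I(N, h) = -4 (I(N, h) = 2 - 1*6 = 2 - 6 = -4)
m(a, l) = -l/4 (m(a, l) = l/(-4) = l*(-¼) = -l/4)
V - m(25, -29) = 2593 - (-1)*(-29)/4 = 2593 - 1*29/4 = 2593 - 29/4 = 10343/4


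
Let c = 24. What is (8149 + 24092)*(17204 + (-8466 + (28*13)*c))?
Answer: 563379234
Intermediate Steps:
(8149 + 24092)*(17204 + (-8466 + (28*13)*c)) = (8149 + 24092)*(17204 + (-8466 + (28*13)*24)) = 32241*(17204 + (-8466 + 364*24)) = 32241*(17204 + (-8466 + 8736)) = 32241*(17204 + 270) = 32241*17474 = 563379234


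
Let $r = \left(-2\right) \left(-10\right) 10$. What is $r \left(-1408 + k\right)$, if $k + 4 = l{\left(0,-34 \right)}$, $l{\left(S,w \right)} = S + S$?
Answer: $-282400$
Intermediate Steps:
$l{\left(S,w \right)} = 2 S$
$k = -4$ ($k = -4 + 2 \cdot 0 = -4 + 0 = -4$)
$r = 200$ ($r = 20 \cdot 10 = 200$)
$r \left(-1408 + k\right) = 200 \left(-1408 - 4\right) = 200 \left(-1412\right) = -282400$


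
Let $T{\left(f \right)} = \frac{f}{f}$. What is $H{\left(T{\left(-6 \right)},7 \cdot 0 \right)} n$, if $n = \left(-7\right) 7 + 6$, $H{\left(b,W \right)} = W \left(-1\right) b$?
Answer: $0$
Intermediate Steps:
$T{\left(f \right)} = 1$
$H{\left(b,W \right)} = - W b$
$n = -43$ ($n = -49 + 6 = -43$)
$H{\left(T{\left(-6 \right)},7 \cdot 0 \right)} n = \left(-1\right) 7 \cdot 0 \cdot 1 \left(-43\right) = \left(-1\right) 0 \cdot 1 \left(-43\right) = 0 \left(-43\right) = 0$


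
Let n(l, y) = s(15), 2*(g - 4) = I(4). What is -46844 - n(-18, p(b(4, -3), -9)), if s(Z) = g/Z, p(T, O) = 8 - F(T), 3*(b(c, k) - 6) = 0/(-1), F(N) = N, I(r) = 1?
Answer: -468443/10 ≈ -46844.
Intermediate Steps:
g = 9/2 (g = 4 + (½)*1 = 4 + ½ = 9/2 ≈ 4.5000)
b(c, k) = 6 (b(c, k) = 6 + (0/(-1))/3 = 6 + (0*(-1))/3 = 6 + (⅓)*0 = 6 + 0 = 6)
p(T, O) = 8 - T
s(Z) = 9/(2*Z)
n(l, y) = 3/10 (n(l, y) = (9/2)/15 = (9/2)*(1/15) = 3/10)
-46844 - n(-18, p(b(4, -3), -9)) = -46844 - 1*3/10 = -46844 - 3/10 = -468443/10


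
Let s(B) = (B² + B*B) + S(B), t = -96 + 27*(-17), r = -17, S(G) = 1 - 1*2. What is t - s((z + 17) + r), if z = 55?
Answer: -6604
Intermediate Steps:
S(G) = -1 (S(G) = 1 - 2 = -1)
t = -555 (t = -96 - 459 = -555)
s(B) = -1 + 2*B² (s(B) = (B² + B*B) - 1 = (B² + B²) - 1 = 2*B² - 1 = -1 + 2*B²)
t - s((z + 17) + r) = -555 - (-1 + 2*((55 + 17) - 17)²) = -555 - (-1 + 2*(72 - 17)²) = -555 - (-1 + 2*55²) = -555 - (-1 + 2*3025) = -555 - (-1 + 6050) = -555 - 1*6049 = -555 - 6049 = -6604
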